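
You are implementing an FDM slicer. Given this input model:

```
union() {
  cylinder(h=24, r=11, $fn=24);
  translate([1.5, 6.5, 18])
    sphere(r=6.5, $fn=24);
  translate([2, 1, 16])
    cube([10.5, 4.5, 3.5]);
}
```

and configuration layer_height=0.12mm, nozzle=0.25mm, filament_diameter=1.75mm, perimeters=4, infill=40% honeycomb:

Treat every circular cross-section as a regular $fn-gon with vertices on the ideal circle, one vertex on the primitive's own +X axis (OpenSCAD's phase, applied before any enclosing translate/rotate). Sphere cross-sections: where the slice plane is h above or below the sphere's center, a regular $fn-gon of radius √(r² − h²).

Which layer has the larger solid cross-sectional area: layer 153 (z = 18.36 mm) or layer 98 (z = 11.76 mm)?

layer 153 (z = 18.36 mm)

Layer 153 (z = 18.36): the r=11 cylinder gives a regular 24-gon of circumradius 11 (constant along its height) (area = (24/2)·11.000²·sin(360°/24) = 375.81 mm²); the sphere at (1.5, 6.5): section is a regular 24-gon, circumradius = √(r²−h²) = √(6.5²−0.36²) = 6.490 (area = (24/2)·6.490²·sin(360°/24) = 130.82 mm²); the cube at (2, 1) is present — its section is the full 10.5×4.5 rectangle (area 47.25 mm²); Combining (union): the regions partially overlap — summed areas 553.87 mm² minus the doubly-counted overlap 148.73 mm² gives 405.15 mm² — area = 405.15 mm². So its area = 405.15 mm². Layer 98 (z = 11.76): the r=11 cylinder contributes a regular 24-gon of circumradius 11 (area = (24/2)·11.000²·sin(360°/24) = 375.81 mm²); the r=6.5 sphere at (1.5, 6.5) slices to a regular 24-gon of circumradius 1.820 (√(r²−h²) with h=6.24 from center) (area = (24/2)·1.820²·sin(360°/24) = 10.29 mm²); the cube at (2, 1) is absent (z outside [16, 19.5]); Combining (union): the r=6.5 sphere at (1.5, 6.5) lies entirely inside the r=11 cylinder, so the union is just the r=11 cylinder — area = 375.81 mm². So its area = 375.81 mm². Layer 153 is larger (405.15 vs 375.81 mm²).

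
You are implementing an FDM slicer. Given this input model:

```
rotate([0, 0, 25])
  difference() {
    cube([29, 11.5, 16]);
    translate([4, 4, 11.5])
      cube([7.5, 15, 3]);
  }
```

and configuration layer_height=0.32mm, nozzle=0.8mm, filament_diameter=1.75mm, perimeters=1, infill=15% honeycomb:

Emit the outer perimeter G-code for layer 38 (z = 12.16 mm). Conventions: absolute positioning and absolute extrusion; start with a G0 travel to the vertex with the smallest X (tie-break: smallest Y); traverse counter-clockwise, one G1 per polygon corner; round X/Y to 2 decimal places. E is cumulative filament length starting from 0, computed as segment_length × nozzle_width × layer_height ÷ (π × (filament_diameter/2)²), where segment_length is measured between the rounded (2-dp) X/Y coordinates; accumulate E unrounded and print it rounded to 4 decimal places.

G0 X-4.86 Y10.42 Z12.16
G1 X0.00 Y0.00 E1.2237
G1 X26.28 Y12.26 E4.3102
G1 X21.42 Y22.68 E5.5339
G1 X5.56 Y15.28 E7.3966
G1 X8.73 Y8.49 E8.1942
G1 X1.93 Y5.32 E8.9927
G1 X-1.23 Y12.11 E9.7898
G1 X-4.86 Y10.42 E10.2160

At z = 12.16 mm: the cube (footprint 29×11.5) is included at this height; the cube at (4, 4) is present — its section is the full 7.5×15 rectangle; After the difference (first − rest): starting from the 29×11.5 cube, the 7.5×15 cube at (4, 4) partially overlaps it — only the 56.25 mm² overlap (of its 112.50 mm²) is removed, clipping the outline — 1 connected region; (rotated 25° about Z; rotation is an isometry so areas/perimeters/island counts are preserved). The outline is a single polygon with 8 vertices. Extrusion per mm of travel: 0.8 × 0.32 / (π × 0.875²) = 0.106432. Accumulating E over each segment gives final E = 10.2160.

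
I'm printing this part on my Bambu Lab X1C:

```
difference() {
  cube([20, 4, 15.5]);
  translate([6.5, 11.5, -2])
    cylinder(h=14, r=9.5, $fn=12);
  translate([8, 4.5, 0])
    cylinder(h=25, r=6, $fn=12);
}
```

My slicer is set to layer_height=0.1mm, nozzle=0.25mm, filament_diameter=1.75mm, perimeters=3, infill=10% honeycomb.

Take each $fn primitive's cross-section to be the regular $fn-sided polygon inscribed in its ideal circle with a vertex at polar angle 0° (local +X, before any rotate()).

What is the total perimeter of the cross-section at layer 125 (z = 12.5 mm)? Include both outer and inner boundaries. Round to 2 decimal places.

At z = 12.5 mm: the cube (footprint 20×4) is included at this height (perimeter 48.00 mm); the cylinder at (6.5, 11.5) is not intersected at this z (z outside [-2, 12]); the r=6 cylinder at (8, 4.5) gives a regular 12-gon of circumradius 6 (constant along its height) (perimeter = 2·12·6.000·sin(180°/12) = 37.27 mm); Taking the first minus the rest: starting from the 20×4 cube, the r=6 cylinder at (8, 4.5) partially overlaps it — only the 40.99 mm² overlap (of its 108.00 mm²) is removed, clipping the outline — boundary = 38.29 mm. Overall, the cross-section has 2 separate islands. Total boundary length (outer) = 38.29 mm.

38.29 mm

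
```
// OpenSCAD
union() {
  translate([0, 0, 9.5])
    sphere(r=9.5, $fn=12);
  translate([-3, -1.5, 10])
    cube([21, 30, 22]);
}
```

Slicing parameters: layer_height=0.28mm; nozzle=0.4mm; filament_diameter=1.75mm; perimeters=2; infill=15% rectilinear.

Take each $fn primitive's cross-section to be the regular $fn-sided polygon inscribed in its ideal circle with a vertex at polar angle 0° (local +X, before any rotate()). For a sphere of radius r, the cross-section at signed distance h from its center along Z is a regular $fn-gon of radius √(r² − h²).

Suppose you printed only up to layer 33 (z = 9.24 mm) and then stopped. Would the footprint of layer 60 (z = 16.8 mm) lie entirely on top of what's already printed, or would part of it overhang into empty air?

Compare the two slices. At z = 9.24: the sphere: section is a regular 12-gon, circumradius = √(r²−h²) = √(9.5²−0.26²) = 9.496 (area = (12/2)·9.496²·sin(360°/12) = 270.55 mm²); the cube at (-3, -1.5) is not intersected at this z (z outside [10, 32]); Taking the union: only the r=9.5 sphere is present, so the union is just that shape — area = 270.55 mm². At z = 16.8: the r=9.5 sphere contributes a regular 12-gon of circumradius √(9.5²−7.3²) = 6.079 (area = (12/2)·6.079²·sin(360°/12) = 110.88 mm²); the cube at (-3, -1.5) is present — its section is the full 21×30 rectangle (area 630.00 mm²); Combining (union): the regions partially overlap — summed areas 740.88 mm² minus the doubly-counted overlap 58.07 mm² gives 682.81 mm² — area = 682.81 mm². Checking containment: at z = 16.8 the cross-section extends beyond the z = 9.24 cross-section by about 516.64 mm².

part overhangs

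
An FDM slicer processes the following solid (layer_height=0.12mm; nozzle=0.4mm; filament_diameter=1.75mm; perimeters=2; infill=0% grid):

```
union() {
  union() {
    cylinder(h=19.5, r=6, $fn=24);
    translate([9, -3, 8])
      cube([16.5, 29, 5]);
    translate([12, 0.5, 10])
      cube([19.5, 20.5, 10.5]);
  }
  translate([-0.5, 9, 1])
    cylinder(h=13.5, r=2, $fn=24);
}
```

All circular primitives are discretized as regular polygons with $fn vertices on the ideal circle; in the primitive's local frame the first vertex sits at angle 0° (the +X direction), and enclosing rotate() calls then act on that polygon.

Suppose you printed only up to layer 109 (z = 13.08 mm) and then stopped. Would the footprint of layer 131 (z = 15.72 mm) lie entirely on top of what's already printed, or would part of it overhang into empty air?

entirely on top

Compare the two slices. At z = 13.08: the cylinder: section is a regular 24-gon, circumradius r=6 (area = (24/2)·6.000²·sin(360°/24) = 111.81 mm²); the cube at (9, -3) is not intersected at this z (z outside [8, 13]); the cube at (12, 0.5) is present — its section is the full 19.5×20.5 rectangle (area 399.75 mm²); Taking the union: the 2 present regions are separate (no shared area or edge), so areas and boundary lengths simply add and each stays a separate island — area = 511.56 mm²; the cylinder at (-0.5, 9): section is a regular 24-gon, circumradius r=2 (area = (24/2)·2.000²·sin(360°/24) = 12.42 mm²); Combining (union): the 2 present regions are separate (no shared area or edge), so areas and boundary lengths simply add and each stays a separate island — area = 523.98 mm². At z = 15.72: the r=6 cylinder contributes a regular 24-gon of circumradius 6 (area = (24/2)·6.000²·sin(360°/24) = 111.81 mm²); the cube at (9, -3) does not reach this height (z outside [8, 13]); the cube at (12, 0.5) (footprint 19.5×20.5) is included at this height (area 399.75 mm²); Merging all regions: the 2 present regions are separate (no shared area or edge), so areas and boundary lengths simply add and each stays a separate island — area = 511.56 mm²; the cylinder at (-0.5, 9) does not reach this height (z outside [1, 14.5]); Merging all regions: only the result so far is present, so the union is just that shape — area = 511.56 mm². Checking containment: the cross-section at z = 15.72 is a subset of the cross-section at z = 13.08.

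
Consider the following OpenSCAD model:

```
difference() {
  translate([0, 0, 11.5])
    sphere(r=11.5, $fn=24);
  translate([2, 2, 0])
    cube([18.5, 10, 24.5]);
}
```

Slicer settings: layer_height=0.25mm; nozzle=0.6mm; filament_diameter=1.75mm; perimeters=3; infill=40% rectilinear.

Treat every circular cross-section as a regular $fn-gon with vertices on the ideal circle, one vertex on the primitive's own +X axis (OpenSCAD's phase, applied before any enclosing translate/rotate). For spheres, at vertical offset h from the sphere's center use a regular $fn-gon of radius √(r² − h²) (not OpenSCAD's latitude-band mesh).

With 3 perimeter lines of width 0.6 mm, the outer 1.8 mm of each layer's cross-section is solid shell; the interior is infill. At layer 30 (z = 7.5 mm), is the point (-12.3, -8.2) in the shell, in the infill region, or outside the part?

outside

At z = 7.5 mm: the sphere: section is a regular 24-gon, circumradius = √(r²−h²) = √(11.5²−4²) = 10.782; the 18.5×10 cube at (2, 2) contributes its full rectangle; Subtracting the remaining from the first: starting from the r=11.5 sphere, the 18.5×10 cube at (2, 2) partially overlaps it — only the 51.66 mm² overlap (of its 185.00 mm²) is removed, clipping the outline — 1 connected region. Overall, the cross-section is a single solid region. The nearest boundary edge runs (-7.62, -7.62)→(-9.34, -5.39); distance from the point to it = 4.06 mm. The point is not inside any of the regions above, so it lies outside the cross-section (4.06 mm from the nearest boundary).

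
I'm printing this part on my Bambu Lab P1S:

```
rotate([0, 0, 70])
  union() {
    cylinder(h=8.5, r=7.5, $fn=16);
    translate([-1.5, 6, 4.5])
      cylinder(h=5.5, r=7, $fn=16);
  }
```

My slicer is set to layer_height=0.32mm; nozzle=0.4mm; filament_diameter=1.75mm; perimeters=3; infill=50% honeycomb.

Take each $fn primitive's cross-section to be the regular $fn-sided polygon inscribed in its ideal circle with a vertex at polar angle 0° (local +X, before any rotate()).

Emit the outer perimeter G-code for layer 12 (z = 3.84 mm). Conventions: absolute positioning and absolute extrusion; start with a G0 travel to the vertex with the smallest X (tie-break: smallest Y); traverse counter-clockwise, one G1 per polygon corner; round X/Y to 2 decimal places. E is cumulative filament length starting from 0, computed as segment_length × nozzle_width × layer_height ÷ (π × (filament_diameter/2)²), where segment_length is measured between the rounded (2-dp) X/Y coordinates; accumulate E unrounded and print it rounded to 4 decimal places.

G0 X-7.49 Y-0.33 Z3.84
G1 X-6.80 Y-3.17 E0.1555
G1 X-5.07 Y-5.53 E0.3113
G1 X-2.57 Y-7.05 E0.4670
G1 X0.33 Y-7.49 E0.6230
G1 X3.17 Y-6.80 E0.7786
G1 X5.53 Y-5.07 E0.9343
G1 X7.05 Y-2.57 E1.0900
G1 X7.49 Y0.33 E1.2461
G1 X6.80 Y3.17 E1.4016
G1 X5.07 Y5.53 E1.5573
G1 X2.57 Y7.05 E1.7130
G1 X-0.33 Y7.49 E1.8691
G1 X-3.17 Y6.80 E2.0247
G1 X-5.53 Y5.07 E2.1804
G1 X-7.05 Y2.57 E2.3361
G1 X-7.49 Y-0.33 E2.4922

At z = 3.84 mm: the r=7.5 cylinder gives a regular 16-gon of circumradius 7.5 (constant along its height); the cylinder at (-1.5, 6) is absent (z outside [4.5, 10]); Combining (union): only the r=7.5 cylinder is present, so the union is just that shape — 1 connected region; (rotated 70° about Z; rotation is an isometry so areas/perimeters/island counts are preserved). The outline is a single polygon with 16 vertices. Extrusion per mm of travel: 0.4 × 0.32 / (π × 0.875²) = 0.053216. Accumulating E over each segment gives final E = 2.4922.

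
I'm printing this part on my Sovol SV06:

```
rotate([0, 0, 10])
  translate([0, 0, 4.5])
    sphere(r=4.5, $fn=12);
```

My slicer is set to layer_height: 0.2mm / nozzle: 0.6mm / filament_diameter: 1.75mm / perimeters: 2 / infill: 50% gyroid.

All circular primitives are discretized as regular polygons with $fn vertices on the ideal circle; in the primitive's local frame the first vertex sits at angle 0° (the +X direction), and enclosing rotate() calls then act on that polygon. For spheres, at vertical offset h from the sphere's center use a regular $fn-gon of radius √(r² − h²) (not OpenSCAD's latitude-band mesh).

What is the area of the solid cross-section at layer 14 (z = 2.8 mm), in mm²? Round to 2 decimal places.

At z = 2.8 mm: the r=4.5 sphere contributes a regular 12-gon of circumradius √(4.5²−1.7²) = 4.167 (area = (12/2)·4.167²·sin(360°/12) = 52.08 mm²); (whole slice rotated 10° about Z — lengths, areas and connectivity unchanged). Overall, the cross-section is a single solid region. Net area = 52.08 mm².

52.08 mm²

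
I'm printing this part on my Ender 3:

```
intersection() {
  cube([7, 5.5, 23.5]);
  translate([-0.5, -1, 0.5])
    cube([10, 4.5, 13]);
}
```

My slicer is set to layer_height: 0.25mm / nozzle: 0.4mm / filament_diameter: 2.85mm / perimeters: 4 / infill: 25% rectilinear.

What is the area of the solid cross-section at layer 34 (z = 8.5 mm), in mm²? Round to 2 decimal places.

24.50 mm²

At z = 8.5 mm: the cube is present — its section is the full 7×5.5 rectangle (area 38.50 mm²); the cube at (-0.5, -1) is present — its section is the full 10×4.5 rectangle (area 45.00 mm²); Keeping only the common overlap: the 10×4.5 cube at (-0.5, -1) partially overlaps the 7×5.5 cube; clipping to the common part keeps 24.50 mm² — area = 24.50 mm². Overall, the cross-section is a single solid region. Net area = 24.50 mm².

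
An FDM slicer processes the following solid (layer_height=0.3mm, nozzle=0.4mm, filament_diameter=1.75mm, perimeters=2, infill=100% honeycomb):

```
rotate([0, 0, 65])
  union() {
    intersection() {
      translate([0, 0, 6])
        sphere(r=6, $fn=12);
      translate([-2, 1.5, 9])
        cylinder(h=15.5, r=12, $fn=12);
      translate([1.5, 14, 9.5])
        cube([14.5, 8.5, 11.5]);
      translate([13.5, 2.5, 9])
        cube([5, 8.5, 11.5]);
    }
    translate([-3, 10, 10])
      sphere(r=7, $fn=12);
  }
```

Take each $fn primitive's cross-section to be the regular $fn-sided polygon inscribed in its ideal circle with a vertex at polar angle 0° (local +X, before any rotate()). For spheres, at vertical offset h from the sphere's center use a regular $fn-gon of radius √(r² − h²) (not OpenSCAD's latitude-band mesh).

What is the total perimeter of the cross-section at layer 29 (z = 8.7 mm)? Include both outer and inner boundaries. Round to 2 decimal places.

At z = 8.7 mm: the r=6 sphere contributes a regular 12-gon of circumradius √(6²−2.7²) = 5.358 (perimeter = 2·12·5.358·sin(180°/12) = 33.28 mm); the cylinder at (-2, 1.5) is not intersected at this z (z outside [9, 24.5]); the cube at (1.5, 14) does not reach this height (z outside [9.5, 21]); the cube at (13.5, 2.5) is not intersected at this z (z outside [9, 20.5]); After intersecting: at least one operand is absent at this height, so nothing remains; the r=7 sphere at (-3, 10) slices to a regular 12-gon of circumradius 6.878 (√(r²−h²) with h=1.3 from center) (perimeter = 2·12·6.878·sin(180°/12) = 42.73 mm); Combining (union): only the r=7 sphere at (-3, 10) is present, so the union is just that shape — boundary = 42.73 mm; (whole slice rotated 65° about Z — lengths, areas and connectivity unchanged). Overall, the cross-section is a single solid region. Total boundary length (outer) = 42.73 mm.

42.73 mm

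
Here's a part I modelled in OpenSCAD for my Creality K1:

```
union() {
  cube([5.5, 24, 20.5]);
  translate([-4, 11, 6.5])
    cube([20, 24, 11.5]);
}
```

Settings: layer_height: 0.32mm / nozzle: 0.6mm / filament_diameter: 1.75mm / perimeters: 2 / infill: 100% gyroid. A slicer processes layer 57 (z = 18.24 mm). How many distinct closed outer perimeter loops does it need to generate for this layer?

At z = 18.24 mm: the cube is present — its section is the full 5.5×24 rectangle; the cube at (-4, 11) is not intersected at this z (z outside [6.5, 18]); Taking the union: only the 5.5×24 cube is present, so the union is just that shape — 1 connected region. The result has 1 disconnected region.

1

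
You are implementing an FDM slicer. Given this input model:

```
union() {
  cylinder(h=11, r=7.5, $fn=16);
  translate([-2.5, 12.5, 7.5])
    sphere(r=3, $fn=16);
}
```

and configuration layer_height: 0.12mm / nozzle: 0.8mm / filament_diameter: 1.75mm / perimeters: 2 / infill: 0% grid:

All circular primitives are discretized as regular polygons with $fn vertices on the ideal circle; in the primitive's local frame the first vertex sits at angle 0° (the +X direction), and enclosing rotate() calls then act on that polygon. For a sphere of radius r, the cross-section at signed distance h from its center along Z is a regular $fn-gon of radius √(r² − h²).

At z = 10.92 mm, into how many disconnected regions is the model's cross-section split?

1

At z = 10.92 mm: the r=7.5 cylinder contributes a regular 16-gon of circumradius 7.5; the sphere at (-2.5, 12.5) does not reach this height (|z−center|=3.420 > r=3); Merging all regions: only the r=7.5 cylinder is present, so the union is just that shape — 1 connected region. The result has 1 disconnected region.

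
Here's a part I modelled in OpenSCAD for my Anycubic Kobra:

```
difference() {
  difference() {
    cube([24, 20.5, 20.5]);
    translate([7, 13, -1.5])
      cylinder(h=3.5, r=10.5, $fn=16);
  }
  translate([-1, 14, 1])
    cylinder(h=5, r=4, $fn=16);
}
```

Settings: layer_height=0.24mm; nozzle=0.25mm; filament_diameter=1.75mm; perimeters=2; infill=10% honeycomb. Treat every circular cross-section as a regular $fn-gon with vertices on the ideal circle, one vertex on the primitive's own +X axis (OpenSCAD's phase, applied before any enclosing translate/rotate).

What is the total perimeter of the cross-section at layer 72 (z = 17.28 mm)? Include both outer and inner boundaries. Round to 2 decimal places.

89.00 mm

At z = 17.28 mm: the 24×20.5 cube contributes its full rectangle (perimeter 89.00 mm); the cylinder at (7, 13) is absent (z outside [-1.5, 2]); Subtracting the remaining from the first: none of the subtracted shapes is present at this height, so the 24×20.5 cube is unchanged — boundary = 89.00 mm; the cylinder at (-1, 14) does not reach this height (z outside [1, 6]); After the difference (first − rest): none of the subtracted shapes is present at this height, so that combined region is unchanged — boundary = 89.00 mm. Overall, the cross-section is a single solid region. Total boundary length (outer) = 89.00 mm.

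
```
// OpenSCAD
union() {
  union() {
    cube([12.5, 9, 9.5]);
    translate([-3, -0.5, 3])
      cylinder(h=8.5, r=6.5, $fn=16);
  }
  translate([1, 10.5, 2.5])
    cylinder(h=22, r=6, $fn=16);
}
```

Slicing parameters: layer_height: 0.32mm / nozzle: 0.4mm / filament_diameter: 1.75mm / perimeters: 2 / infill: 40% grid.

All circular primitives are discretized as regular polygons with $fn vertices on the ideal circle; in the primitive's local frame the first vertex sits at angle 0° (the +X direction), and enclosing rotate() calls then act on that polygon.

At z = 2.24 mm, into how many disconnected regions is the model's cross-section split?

1

At z = 2.24 mm: the cube (footprint 12.5×9) is included at this height; the cylinder at (-3, -0.5) does not reach this height (z outside [3, 11.5]); Combining (union): only the 12.5×9 cube is present, so the union is just that shape — 1 connected region; the cylinder at (1, 10.5) does not reach this height (z outside [2.5, 24.5]); Merging all regions: only that combined region is present, so the union is just that shape — 1 connected region. The result has 1 disconnected region.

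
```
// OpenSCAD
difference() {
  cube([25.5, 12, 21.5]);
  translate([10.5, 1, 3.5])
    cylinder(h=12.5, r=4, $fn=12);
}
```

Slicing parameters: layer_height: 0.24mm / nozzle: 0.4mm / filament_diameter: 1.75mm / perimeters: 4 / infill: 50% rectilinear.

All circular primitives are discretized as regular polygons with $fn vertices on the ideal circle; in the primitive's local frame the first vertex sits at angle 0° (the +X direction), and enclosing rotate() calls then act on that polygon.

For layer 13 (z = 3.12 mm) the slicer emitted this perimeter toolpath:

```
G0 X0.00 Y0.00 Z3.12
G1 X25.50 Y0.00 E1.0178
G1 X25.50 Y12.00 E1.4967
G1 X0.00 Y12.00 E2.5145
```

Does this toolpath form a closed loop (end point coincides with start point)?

Start point (G0): (0.00, 0.00). End point (last G1): the path does not return to the start — open.

no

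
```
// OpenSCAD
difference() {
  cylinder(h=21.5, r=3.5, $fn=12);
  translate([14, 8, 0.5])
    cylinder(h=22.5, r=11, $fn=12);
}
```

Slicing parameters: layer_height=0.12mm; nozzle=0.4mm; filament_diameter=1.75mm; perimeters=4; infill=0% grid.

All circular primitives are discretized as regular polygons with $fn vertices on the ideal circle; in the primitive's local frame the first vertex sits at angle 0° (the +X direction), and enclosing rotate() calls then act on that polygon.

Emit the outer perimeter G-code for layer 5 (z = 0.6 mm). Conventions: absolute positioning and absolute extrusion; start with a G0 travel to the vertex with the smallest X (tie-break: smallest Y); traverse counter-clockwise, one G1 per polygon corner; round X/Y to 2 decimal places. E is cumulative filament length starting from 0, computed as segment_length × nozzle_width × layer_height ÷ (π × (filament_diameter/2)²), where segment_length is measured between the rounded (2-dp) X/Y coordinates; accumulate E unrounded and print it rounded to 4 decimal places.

G0 X-3.50 Y0.00 Z0.60
G1 X-3.03 Y-1.75 E0.0362
G1 X-1.75 Y-3.03 E0.0723
G1 X0.00 Y-3.50 E0.1084
G1 X1.75 Y-3.03 E0.1446
G1 X3.03 Y-1.75 E0.1807
G1 X3.50 Y0.00 E0.2169
G1 X3.03 Y1.75 E0.2531
G1 X1.75 Y3.03 E0.2892
G1 X0.00 Y3.50 E0.3253
G1 X-1.75 Y3.03 E0.3615
G1 X-3.03 Y1.75 E0.3976
G1 X-3.50 Y0.00 E0.4338

At z = 0.6 mm: the cylinder: section is a regular 12-gon, circumradius r=3.5; the r=11 cylinder at (14, 8) contributes a regular 12-gon of circumradius 11; Taking the first minus the rest: starting from the r=3.5 cylinder, the r=11 cylinder at (14, 8) misses the remaining region (no effect) — 1 connected region. The outline is a single polygon with 12 vertices. Extrusion per mm of travel: 0.4 × 0.12 / (π × 0.875²) = 0.019956. Accumulating E over each segment gives final E = 0.4338.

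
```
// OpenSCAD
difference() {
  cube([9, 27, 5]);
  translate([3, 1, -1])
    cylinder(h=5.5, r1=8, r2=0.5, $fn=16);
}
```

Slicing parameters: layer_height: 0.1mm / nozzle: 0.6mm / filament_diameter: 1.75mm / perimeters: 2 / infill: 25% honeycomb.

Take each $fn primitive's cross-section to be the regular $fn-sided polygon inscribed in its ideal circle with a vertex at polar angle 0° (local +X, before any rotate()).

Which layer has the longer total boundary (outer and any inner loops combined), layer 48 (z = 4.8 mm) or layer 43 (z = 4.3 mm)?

Layer 48 (z = 4.8): the 9×27 cube contributes its full rectangle (perimeter 72.00 mm); the cone at (3, 1) does not reach this height (z outside [-1, 4.5]); Taking the first minus the rest: none of the subtracted shapes is present at this height, so the 9×27 cube is unchanged — boundary = 72.00 mm. So its perimeter = 72.00 mm. Layer 43 (z = 4.3): the cube is present — its section is the full 9×27 rectangle (perimeter 72.00 mm); the cone at (3, 1) contributes a regular 16-gon of circumradius 0.773 (interpolated between r1=8 and r2=0.5 at t=0.964) (perimeter = 2·16·0.773·sin(180°/16) = 4.82 mm); Taking the first minus the rest: starting from the 9×27 cube, the cone at (3, 1) lies wholly inside it (removes its full 1.83 mm² and its 4.82 mm outline becomes a hole wall) — boundary (outer + 1 inner loop) = 76.82 mm. So its perimeter = 76.82 mm. Layer 43 is larger (76.82 vs 72.00 mm).

layer 43 (z = 4.3 mm)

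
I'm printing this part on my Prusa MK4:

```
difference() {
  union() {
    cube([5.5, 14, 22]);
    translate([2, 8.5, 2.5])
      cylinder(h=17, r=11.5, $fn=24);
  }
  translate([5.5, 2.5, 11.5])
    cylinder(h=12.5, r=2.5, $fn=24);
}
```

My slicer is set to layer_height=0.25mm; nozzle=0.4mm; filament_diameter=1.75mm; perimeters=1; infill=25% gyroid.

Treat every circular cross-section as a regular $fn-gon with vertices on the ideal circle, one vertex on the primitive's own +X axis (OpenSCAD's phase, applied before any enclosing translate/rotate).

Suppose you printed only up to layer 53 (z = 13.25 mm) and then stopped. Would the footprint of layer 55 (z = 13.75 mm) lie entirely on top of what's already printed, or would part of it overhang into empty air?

entirely on top

Compare the two slices. At z = 13.25: the cube is present — its section is the full 5.5×14 rectangle (area 77.00 mm²); the cylinder at (2, 8.5): section is a regular 24-gon, circumradius r=11.5 (area = (24/2)·11.500²·sin(360°/24) = 410.75 mm²); Taking the union: the 5.5×14 cube lies entirely inside the r=11.5 cylinder at (2, 8.5), so the union is just the r=11.5 cylinder at (2, 8.5) — area = 410.75 mm²; the cylinder at (5.5, 2.5): section is a regular 24-gon, circumradius r=2.5 (area = (24/2)·2.500²·sin(360°/24) = 19.41 mm²); After the difference (first − rest): starting from the result so far (410.75 mm²), the r=2.5 cylinder at (5.5, 2.5) lies wholly inside it (removes its full 19.41 mm² and its 15.66 mm outline becomes a hole wall) — area = 391.33 mm². At z = 13.75: the cube is present — its section is the full 5.5×14 rectangle (area 77.00 mm²); the r=11.5 cylinder at (2, 8.5) gives a regular 24-gon of circumradius 11.5 (constant along its height) (area = (24/2)·11.500²·sin(360°/24) = 410.75 mm²); Combining (union): the 5.5×14 cube lies entirely inside the r=11.5 cylinder at (2, 8.5), so the union is just the r=11.5 cylinder at (2, 8.5) — area = 410.75 mm²; the r=2.5 cylinder at (5.5, 2.5) contributes a regular 24-gon of circumradius 2.5 (area = (24/2)·2.500²·sin(360°/24) = 19.41 mm²); Taking the first minus the rest: starting from the result so far (410.75 mm²), the r=2.5 cylinder at (5.5, 2.5) lies wholly inside it (removes its full 19.41 mm² and its 15.66 mm outline becomes a hole wall) — area = 391.33 mm². Checking containment: the cross-section at z = 13.75 is a subset of the cross-section at z = 13.25.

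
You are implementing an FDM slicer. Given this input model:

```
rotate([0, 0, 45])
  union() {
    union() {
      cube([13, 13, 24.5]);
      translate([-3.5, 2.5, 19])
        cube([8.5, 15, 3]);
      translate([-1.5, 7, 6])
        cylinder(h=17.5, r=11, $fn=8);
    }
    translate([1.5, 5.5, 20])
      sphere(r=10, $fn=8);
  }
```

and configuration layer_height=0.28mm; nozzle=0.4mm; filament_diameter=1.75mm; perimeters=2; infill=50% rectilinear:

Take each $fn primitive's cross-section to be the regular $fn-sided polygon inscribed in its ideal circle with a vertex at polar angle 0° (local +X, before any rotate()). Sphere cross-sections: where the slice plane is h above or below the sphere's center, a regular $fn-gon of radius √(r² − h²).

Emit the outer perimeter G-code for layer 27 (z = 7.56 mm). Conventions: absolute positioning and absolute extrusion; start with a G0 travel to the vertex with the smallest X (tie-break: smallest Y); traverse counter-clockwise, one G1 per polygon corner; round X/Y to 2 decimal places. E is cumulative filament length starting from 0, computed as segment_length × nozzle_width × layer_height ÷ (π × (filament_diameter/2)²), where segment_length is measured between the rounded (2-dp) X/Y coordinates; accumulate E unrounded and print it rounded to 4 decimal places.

G0 X-17.01 Y3.89 Z7.56
G1 X-13.79 Y-3.89 E0.3921
G1 X-6.01 Y-7.11 E0.7841
G1 X1.77 Y-3.89 E1.1762
G1 X4.99 Y3.89 E1.5683
G1 X4.67 Y4.67 E1.6075
G1 X9.19 Y9.19 E1.9052
G1 X0.00 Y18.38 E2.5104
G1 X-4.23 Y14.15 E2.7889
G1 X-6.01 Y14.89 E2.8787
G1 X-13.79 Y11.67 E3.2708
G1 X-17.01 Y3.89 E3.6628

At z = 7.56 mm: the cube is present — its section is the full 13×13 rectangle; the cube at (-3.5, 2.5) is not intersected at this z (z outside [19, 22]); the r=11 cylinder at (-1.5, 7) contributes a regular 8-gon of circumradius 11; Taking the union: the regions partially overlap (shared area 105.90 mm²), so overlapping operands fuse into one piece — 1 connected region; the sphere at (1.5, 5.5) is absent (|z−center|=12.440 > r=10); Taking the union: only the result so far is present, so the union is just that shape — 1 connected region; (rotated 45° about Z; rotation is an isometry so areas/perimeters/island counts are preserved). The outline is a single polygon with 11 vertices. Extrusion per mm of travel: 0.4 × 0.28 / (π × 0.875²) = 0.046564. Accumulating E over each segment gives final E = 3.6628.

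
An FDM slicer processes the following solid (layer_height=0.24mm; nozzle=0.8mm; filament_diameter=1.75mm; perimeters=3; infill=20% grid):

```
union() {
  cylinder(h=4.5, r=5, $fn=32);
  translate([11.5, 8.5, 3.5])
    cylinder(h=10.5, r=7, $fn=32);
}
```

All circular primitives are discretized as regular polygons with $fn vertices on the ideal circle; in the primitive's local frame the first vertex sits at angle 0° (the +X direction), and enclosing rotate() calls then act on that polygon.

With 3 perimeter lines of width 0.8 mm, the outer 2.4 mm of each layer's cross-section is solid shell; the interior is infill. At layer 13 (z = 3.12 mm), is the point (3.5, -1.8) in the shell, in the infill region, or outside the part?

shell

At z = 3.12 mm: the r=5 cylinder contributes a regular 32-gon of circumradius 5; the cylinder at (11.5, 8.5) does not reach this height (z outside [3.5, 14]); Merging all regions: only the r=5 cylinder is present, so the union is just that shape — 1 connected region. Overall, the cross-section is a single solid region. The nearest boundary edge runs (4.16, -2.78)→(4.62, -1.91); distance from the point to it = 1.04 mm. The point is inside the cross-section, 1.04 mm from the nearest boundary — within the 2.4 mm shell band (3 × 0.8).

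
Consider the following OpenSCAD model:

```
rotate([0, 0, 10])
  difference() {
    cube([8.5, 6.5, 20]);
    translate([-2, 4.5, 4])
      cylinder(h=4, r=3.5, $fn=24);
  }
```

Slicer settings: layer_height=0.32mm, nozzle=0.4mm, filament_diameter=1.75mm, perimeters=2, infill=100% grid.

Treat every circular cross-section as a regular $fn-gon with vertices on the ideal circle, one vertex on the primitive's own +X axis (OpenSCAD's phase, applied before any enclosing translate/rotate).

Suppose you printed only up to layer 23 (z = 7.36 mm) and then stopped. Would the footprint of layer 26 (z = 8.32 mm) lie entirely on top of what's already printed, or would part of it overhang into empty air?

Compare the two slices. At z = 7.36: the 8.5×6.5 cube contributes its full rectangle (area 55.25 mm²); the r=3.5 cylinder at (-2, 4.5) gives a regular 24-gon of circumradius 3.5 (constant along its height) (area = (24/2)·3.500²·sin(360°/24) = 38.05 mm²); Subtracting the remaining from the first: starting from the 8.5×6.5 cube (55.25 mm²), the r=3.5 cylinder at (-2, 4.5) partially overlaps it — only the 5.51 mm² overlap (of its 38.05 mm²) is removed, clipping the outline — area = 49.74 mm²; (rotated 10° about Z; rotation is an isometry so areas/perimeters/island counts are preserved). At z = 8.32: the cube is present — its section is the full 8.5×6.5 rectangle (area 55.25 mm²); the cylinder at (-2, 4.5) is absent (z outside [4, 8]); Taking the first minus the rest: none of the subtracted shapes is present at this height, so the 8.5×6.5 cube is unchanged — area = 55.25 mm²; (whole slice rotated 10° about Z — lengths, areas and connectivity unchanged). Checking containment: at z = 8.32 the cross-section extends beyond the z = 7.36 cross-section by about 5.51 mm².

part overhangs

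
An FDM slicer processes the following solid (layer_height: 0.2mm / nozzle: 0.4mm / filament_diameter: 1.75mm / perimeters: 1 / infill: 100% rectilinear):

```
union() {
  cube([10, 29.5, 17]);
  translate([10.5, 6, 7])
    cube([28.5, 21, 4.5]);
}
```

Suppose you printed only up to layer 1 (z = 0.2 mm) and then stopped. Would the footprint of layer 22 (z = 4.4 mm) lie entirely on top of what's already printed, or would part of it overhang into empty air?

Compare the two slices. At z = 0.2: the 10×29.5 cube contributes its full rectangle (area 295.00 mm²); the cube at (10.5, 6) is not intersected at this z (z outside [7, 11.5]); Taking the union: only the 10×29.5 cube is present, so the union is just that shape — area = 295.00 mm². At z = 4.4: the 10×29.5 cube contributes its full rectangle (area 295.00 mm²); the cube at (10.5, 6) does not reach this height (z outside [7, 11.5]); Merging all regions: only the 10×29.5 cube is present, so the union is just that shape — area = 295.00 mm². Checking containment: the cross-section at z = 4.4 is a subset of the cross-section at z = 0.2.

entirely on top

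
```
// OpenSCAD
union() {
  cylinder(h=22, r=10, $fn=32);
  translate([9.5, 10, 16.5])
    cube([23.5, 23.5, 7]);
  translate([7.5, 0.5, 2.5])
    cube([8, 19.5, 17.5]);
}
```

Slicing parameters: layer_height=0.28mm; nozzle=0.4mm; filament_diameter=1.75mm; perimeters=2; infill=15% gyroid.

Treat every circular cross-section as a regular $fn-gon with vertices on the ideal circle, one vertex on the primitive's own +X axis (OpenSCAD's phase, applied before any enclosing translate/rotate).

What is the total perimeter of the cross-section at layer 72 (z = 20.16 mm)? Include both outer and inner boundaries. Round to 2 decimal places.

At z = 20.16 mm: the r=10 cylinder gives a regular 32-gon of circumradius 10 (constant along its height) (perimeter = 2·32·10.000·sin(180°/32) = 62.73 mm); the cube at (9.5, 10) (footprint 23.5×23.5) is included at this height (perimeter 94.00 mm); the cube at (7.5, 0.5) does not reach this height (z outside [2.5, 20]); Combining (union): the 2 present regions are separate (no shared area or edge), so areas and boundary lengths simply add and each stays a separate island — boundary = 156.73 mm. Overall, the cross-section has 2 separate islands. Total boundary length (outer) = 156.73 mm.

156.73 mm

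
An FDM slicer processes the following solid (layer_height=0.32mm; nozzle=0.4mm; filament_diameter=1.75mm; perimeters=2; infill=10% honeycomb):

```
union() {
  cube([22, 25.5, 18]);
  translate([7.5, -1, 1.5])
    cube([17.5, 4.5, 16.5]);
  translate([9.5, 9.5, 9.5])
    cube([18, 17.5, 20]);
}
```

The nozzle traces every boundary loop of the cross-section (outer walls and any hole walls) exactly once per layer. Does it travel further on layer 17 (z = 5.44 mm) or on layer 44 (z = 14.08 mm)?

Layer 17 (z = 5.44): the cube (footprint 22×25.5) is included at this height (perimeter 95.00 mm); the 17.5×4.5 cube at (7.5, -1) contributes its full rectangle (perimeter 44.00 mm); the cube at (9.5, 9.5) is absent (z outside [9.5, 29.5]); Taking the union: the regions partially overlap (shared area 50.75 mm²), so the edge portions inside another operand are dropped and the merged outline is re-measured after clipping — boundary = 103.00 mm. So its perimeter = 103.00 mm. Layer 44 (z = 14.08): the cube is present — its section is the full 22×25.5 rectangle (perimeter 95.00 mm); the cube at (7.5, -1) is present — its section is the full 17.5×4.5 rectangle (perimeter 44.00 mm); the cube at (9.5, 9.5) (footprint 18×17.5) is included at this height (perimeter 71.00 mm); Combining (union): the regions partially overlap (shared area 250.75 mm²), so the edge portions inside another operand are dropped and the merged outline is re-measured after clipping — boundary = 117.00 mm. So its perimeter = 117.00 mm. Layer 44 is larger (117.00 vs 103.00 mm).

layer 44 (z = 14.08 mm)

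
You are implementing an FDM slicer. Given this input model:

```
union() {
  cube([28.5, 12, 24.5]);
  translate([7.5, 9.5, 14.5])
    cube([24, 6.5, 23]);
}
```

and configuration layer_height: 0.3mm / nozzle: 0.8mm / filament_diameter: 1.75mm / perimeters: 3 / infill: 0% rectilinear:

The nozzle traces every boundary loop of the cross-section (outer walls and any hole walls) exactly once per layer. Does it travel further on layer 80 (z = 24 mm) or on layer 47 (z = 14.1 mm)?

layer 80 (z = 24 mm)

Layer 80 (z = 24): the cube is present — its section is the full 28.5×12 rectangle (perimeter 81.00 mm); the cube at (7.5, 9.5) (footprint 24×6.5) is included at this height (perimeter 61.00 mm); Merging all regions: the regions partially overlap (shared area 52.50 mm²), so the edge portions inside another operand are dropped and the merged outline is re-measured after clipping — boundary = 95.00 mm. So its perimeter = 95.00 mm. Layer 47 (z = 14.1): the cube is present — its section is the full 28.5×12 rectangle (perimeter 81.00 mm); the cube at (7.5, 9.5) is absent (z outside [14.5, 37.5]); Taking the union: only the 28.5×12 cube is present, so the union is just that shape — boundary = 81.00 mm. So its perimeter = 81.00 mm. Layer 80 is larger (95.00 vs 81.00 mm).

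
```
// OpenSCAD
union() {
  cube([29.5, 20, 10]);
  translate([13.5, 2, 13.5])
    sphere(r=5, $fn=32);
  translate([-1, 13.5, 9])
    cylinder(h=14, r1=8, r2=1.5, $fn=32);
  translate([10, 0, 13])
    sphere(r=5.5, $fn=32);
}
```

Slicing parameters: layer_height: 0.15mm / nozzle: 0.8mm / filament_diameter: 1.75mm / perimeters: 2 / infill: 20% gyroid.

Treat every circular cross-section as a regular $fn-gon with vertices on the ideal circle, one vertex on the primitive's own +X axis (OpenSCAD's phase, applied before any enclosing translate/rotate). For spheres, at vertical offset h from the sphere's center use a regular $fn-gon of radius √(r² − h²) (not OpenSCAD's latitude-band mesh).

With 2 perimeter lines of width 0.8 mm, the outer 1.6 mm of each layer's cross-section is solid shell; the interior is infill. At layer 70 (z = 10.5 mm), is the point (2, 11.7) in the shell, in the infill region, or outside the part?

infill

At z = 10.5 mm: the cube is absent (z outside [0, 10]); the r=5 sphere at (13.5, 2) contributes a regular 32-gon of circumradius √(5²−3²) = 4.000; the cone at (-1, 13.5) contributes a regular 32-gon of circumradius 7.304 (interpolated between r1=8 and r2=1.5 at t=0.107); the r=5.5 sphere at (10, 0) slices to a regular 32-gon of circumradius 4.899 (√(r²−h²) with h=2.5 from center); Merging all regions: the regions partially overlap (shared area 26.97 mm²), so overlapping operands fuse into one piece — 2 connected regions. Overall, the cross-section has 2 separate islands. The nearest boundary edge runs (5.75, 10.71)→(5.07, 9.44); distance from the point to it = 3.77 mm. (Shell/infill is judged within the island containing the point — the largest one.) The point is inside the cross-section and 3.77 mm from the nearest boundary — more than the 1.6 mm shell width (2 × 0.8), so it's in the infill interior.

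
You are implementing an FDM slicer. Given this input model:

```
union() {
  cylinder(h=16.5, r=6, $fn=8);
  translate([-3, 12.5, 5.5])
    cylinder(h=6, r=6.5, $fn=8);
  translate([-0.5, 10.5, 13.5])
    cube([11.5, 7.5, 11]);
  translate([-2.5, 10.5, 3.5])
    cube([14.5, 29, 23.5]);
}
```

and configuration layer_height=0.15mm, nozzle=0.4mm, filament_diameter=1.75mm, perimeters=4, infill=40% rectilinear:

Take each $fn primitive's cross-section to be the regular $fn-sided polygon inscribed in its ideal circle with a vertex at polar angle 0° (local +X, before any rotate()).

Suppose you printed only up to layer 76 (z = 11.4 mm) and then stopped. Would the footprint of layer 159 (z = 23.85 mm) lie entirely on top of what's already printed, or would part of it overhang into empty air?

entirely on top

Compare the two slices. At z = 11.4: the cylinder: section is a regular 8-gon, circumradius r=6 (area = (8/2)·6.000²·sin(360°/8) = 101.82 mm²); the r=6.5 cylinder at (-3, 12.5) contributes a regular 8-gon of circumradius 6.5 (area = (8/2)·6.500²·sin(360°/8) = 119.50 mm²); the cube at (-0.5, 10.5) does not reach this height (z outside [13.5, 24.5]); the cube at (-2.5, 10.5) is present — its section is the full 14.5×29 rectangle (area 420.50 mm²); Merging all regions: the regions partially overlap — summed areas 641.82 mm² minus the doubly-counted overlap 37.85 mm² gives 603.98 mm² — area = 603.98 mm². At z = 23.85: the cylinder does not reach this height (z outside [0, 16.5]); the cylinder at (-3, 12.5) is not intersected at this z (z outside [5.5, 11.5]); the cube at (-0.5, 10.5) (footprint 11.5×7.5) is included at this height (area 86.25 mm²); the 14.5×29 cube at (-2.5, 10.5) contributes its full rectangle (area 420.50 mm²); Taking the union: the 11.5×7.5 cube at (-0.5, 10.5) lies entirely inside the 14.5×29 cube at (-2.5, 10.5), so the union is just the 14.5×29 cube at (-2.5, 10.5) — area = 420.50 mm². Checking containment: the cross-section at z = 23.85 is a subset of the cross-section at z = 11.4.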